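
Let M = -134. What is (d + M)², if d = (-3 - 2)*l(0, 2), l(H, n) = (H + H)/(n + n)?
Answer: 17956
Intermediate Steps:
l(H, n) = H/n (l(H, n) = (2*H)/((2*n)) = (2*H)*(1/(2*n)) = H/n)
d = 0 (d = (-3 - 2)*(0/2) = -0/2 = -5*0 = 0)
(d + M)² = (0 - 134)² = (-134)² = 17956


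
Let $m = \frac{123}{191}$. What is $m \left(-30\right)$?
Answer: $- \frac{3690}{191} \approx -19.319$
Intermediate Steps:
$m = \frac{123}{191}$ ($m = 123 \cdot \frac{1}{191} = \frac{123}{191} \approx 0.64398$)
$m \left(-30\right) = \frac{123}{191} \left(-30\right) = - \frac{3690}{191}$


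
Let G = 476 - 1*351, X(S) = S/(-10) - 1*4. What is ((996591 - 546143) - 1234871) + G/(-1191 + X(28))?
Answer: -4697909972/5989 ≈ -7.8442e+5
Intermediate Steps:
X(S) = -4 - S/10 (X(S) = S*(-1/10) - 4 = -S/10 - 4 = -4 - S/10)
G = 125 (G = 476 - 351 = 125)
((996591 - 546143) - 1234871) + G/(-1191 + X(28)) = ((996591 - 546143) - 1234871) + 125/(-1191 + (-4 - 1/10*28)) = (450448 - 1234871) + 125/(-1191 + (-4 - 14/5)) = -784423 + 125/(-1191 - 34/5) = -784423 + 125/(-5989/5) = -784423 + 125*(-5/5989) = -784423 - 625/5989 = -4697909972/5989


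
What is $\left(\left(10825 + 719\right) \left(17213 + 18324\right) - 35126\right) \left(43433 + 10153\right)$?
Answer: $21981191651172$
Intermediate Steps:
$\left(\left(10825 + 719\right) \left(17213 + 18324\right) - 35126\right) \left(43433 + 10153\right) = \left(11544 \cdot 35537 - 35126\right) 53586 = \left(410239128 - 35126\right) 53586 = 410204002 \cdot 53586 = 21981191651172$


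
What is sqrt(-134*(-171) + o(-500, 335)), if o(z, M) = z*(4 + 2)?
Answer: sqrt(19914) ≈ 141.12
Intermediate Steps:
o(z, M) = 6*z (o(z, M) = z*6 = 6*z)
sqrt(-134*(-171) + o(-500, 335)) = sqrt(-134*(-171) + 6*(-500)) = sqrt(22914 - 3000) = sqrt(19914)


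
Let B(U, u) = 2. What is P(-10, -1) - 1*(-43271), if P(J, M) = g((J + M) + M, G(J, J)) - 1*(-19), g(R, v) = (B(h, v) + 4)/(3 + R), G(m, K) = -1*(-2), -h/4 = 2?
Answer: 129868/3 ≈ 43289.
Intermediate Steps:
h = -8 (h = -4*2 = -8)
G(m, K) = 2
g(R, v) = 6/(3 + R) (g(R, v) = (2 + 4)/(3 + R) = 6/(3 + R))
P(J, M) = 19 + 6/(3 + J + 2*M) (P(J, M) = 6/(3 + ((J + M) + M)) - 1*(-19) = 6/(3 + (J + 2*M)) + 19 = 6/(3 + J + 2*M) + 19 = 19 + 6/(3 + J + 2*M))
P(-10, -1) - 1*(-43271) = (63 + 19*(-10) + 38*(-1))/(3 - 10 + 2*(-1)) - 1*(-43271) = (63 - 190 - 38)/(3 - 10 - 2) + 43271 = -165/(-9) + 43271 = -1/9*(-165) + 43271 = 55/3 + 43271 = 129868/3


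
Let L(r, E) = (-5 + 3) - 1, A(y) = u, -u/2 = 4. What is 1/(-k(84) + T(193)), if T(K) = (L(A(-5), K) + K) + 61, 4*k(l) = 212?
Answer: 1/198 ≈ 0.0050505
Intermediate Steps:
u = -8 (u = -2*4 = -8)
k(l) = 53 (k(l) = (¼)*212 = 53)
A(y) = -8
L(r, E) = -3 (L(r, E) = -2 - 1 = -3)
T(K) = 58 + K (T(K) = (-3 + K) + 61 = 58 + K)
1/(-k(84) + T(193)) = 1/(-1*53 + (58 + 193)) = 1/(-53 + 251) = 1/198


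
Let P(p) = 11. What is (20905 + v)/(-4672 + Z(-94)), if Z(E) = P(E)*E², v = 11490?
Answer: 32395/92524 ≈ 0.35013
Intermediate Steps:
Z(E) = 11*E²
(20905 + v)/(-4672 + Z(-94)) = (20905 + 11490)/(-4672 + 11*(-94)²) = 32395/(-4672 + 11*8836) = 32395/(-4672 + 97196) = 32395/92524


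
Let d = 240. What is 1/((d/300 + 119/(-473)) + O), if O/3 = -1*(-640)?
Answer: 2365/4542097 ≈ 0.00052068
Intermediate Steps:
O = 1920 (O = 3*(-1*(-640)) = 3*640 = 1920)
1/((d/300 + 119/(-473)) + O) = 1/((240/300 + 119/(-473)) + 1920) = 1/((240*(1/300) + 119*(-1/473)) + 1920) = 1/((⅘ - 119/473) + 1920) = 1/(1297/2365 + 1920) = 1/(4542097/2365) = 2365/4542097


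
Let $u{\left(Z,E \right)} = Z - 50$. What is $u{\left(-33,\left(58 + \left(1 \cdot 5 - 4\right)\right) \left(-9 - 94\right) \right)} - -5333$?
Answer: $5250$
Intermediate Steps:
$u{\left(Z,E \right)} = -50 + Z$ ($u{\left(Z,E \right)} = Z - 50 = -50 + Z$)
$u{\left(-33,\left(58 + \left(1 \cdot 5 - 4\right)\right) \left(-9 - 94\right) \right)} - -5333 = \left(-50 - 33\right) - -5333 = -83 + 5333 = 5250$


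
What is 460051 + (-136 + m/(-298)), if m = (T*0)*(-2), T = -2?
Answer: 459915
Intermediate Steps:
m = 0 (m = -2*0*(-2) = 0*(-2) = 0)
460051 + (-136 + m/(-298)) = 460051 + (-136 + 0/(-298)) = 460051 + (-136 - 1/298*0) = 460051 + (-136 + 0) = 460051 - 136 = 459915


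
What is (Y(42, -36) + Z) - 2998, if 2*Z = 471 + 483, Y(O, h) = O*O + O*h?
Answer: -2269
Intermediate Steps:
Y(O, h) = O**2 + O*h
Z = 477 (Z = (471 + 483)/2 = (1/2)*954 = 477)
(Y(42, -36) + Z) - 2998 = (42*(42 - 36) + 477) - 2998 = (42*6 + 477) - 2998 = (252 + 477) - 2998 = 729 - 2998 = -2269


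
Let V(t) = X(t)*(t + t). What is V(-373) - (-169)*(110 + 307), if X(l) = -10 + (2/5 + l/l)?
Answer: 384443/5 ≈ 76889.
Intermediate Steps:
X(l) = -43/5 (X(l) = -10 + (2*(⅕) + 1) = -10 + (⅖ + 1) = -10 + 7/5 = -43/5)
V(t) = -86*t/5 (V(t) = -43*(t + t)/5 = -86*t/5)
V(-373) - (-169)*(110 + 307) = -86/5*(-373) - (-169)*(110 + 307) = 32078/5 - (-169)*417 = 32078/5 - 1*(-70473) = 32078/5 + 70473 = 384443/5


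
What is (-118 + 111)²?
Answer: 49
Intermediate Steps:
(-118 + 111)² = (-7)² = 49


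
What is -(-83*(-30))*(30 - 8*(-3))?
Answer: -134460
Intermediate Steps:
-(-83*(-30))*(30 - 8*(-3)) = -2490*(30 + 24) = -2490*54 = -1*134460 = -134460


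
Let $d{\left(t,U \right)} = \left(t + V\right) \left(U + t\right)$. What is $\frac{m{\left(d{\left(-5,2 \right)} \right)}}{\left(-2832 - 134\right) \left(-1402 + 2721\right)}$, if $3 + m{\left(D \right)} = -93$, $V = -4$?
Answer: $\frac{48}{1956077} \approx 2.4539 \cdot 10^{-5}$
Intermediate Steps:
$d{\left(t,U \right)} = \left(-4 + t\right) \left(U + t\right)$ ($d{\left(t,U \right)} = \left(t - 4\right) \left(U + t\right) = \left(-4 + t\right) \left(U + t\right)$)
$m{\left(D \right)} = -96$ ($m{\left(D \right)} = -3 - 93 = -96$)
$\frac{m{\left(d{\left(-5,2 \right)} \right)}}{\left(-2832 - 134\right) \left(-1402 + 2721\right)} = - \frac{96}{\left(-2832 - 134\right) \left(-1402 + 2721\right)} = - \frac{96}{\left(-2966\right) 1319} = - \frac{96}{-3912154} = \left(-96\right) \left(- \frac{1}{3912154}\right) = \frac{48}{1956077}$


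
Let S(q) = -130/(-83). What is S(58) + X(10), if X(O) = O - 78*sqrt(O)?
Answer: 960/83 - 78*sqrt(10) ≈ -235.09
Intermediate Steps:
S(q) = 130/83 (S(q) = -130*(-1/83) = 130/83)
X(O) = O - 78*sqrt(O)
S(58) + X(10) = 130/83 + (10 - 78*sqrt(10)) = 960/83 - 78*sqrt(10)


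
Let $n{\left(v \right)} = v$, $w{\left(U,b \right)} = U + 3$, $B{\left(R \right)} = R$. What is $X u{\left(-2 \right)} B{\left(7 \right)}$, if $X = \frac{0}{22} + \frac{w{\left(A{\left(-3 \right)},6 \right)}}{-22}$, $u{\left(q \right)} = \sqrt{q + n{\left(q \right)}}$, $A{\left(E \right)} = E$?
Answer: $0$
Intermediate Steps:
$w{\left(U,b \right)} = 3 + U$
$u{\left(q \right)} = \sqrt{2} \sqrt{q}$ ($u{\left(q \right)} = \sqrt{q + q} = \sqrt{2 q} = \sqrt{2} \sqrt{q}$)
$X = 0$ ($X = \frac{0}{22} + \frac{3 - 3}{-22} = 0 \cdot \frac{1}{22} + 0 \left(- \frac{1}{22}\right) = 0 + 0 = 0$)
$X u{\left(-2 \right)} B{\left(7 \right)} = 0 \sqrt{2} \sqrt{-2} \cdot 7 = 0 \sqrt{2} i \sqrt{2} \cdot 7 = 0 \cdot 2 i 7 = 0 \cdot 7 = 0$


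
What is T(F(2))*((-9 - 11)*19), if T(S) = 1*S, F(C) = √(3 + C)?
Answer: -380*√5 ≈ -849.71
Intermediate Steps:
T(S) = S
T(F(2))*((-9 - 11)*19) = √(3 + 2)*((-9 - 11)*19) = √5*(-20*19) = √5*(-380) = -380*√5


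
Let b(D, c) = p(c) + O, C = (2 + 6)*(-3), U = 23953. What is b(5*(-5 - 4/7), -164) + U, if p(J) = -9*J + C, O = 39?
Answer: 25444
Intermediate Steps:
C = -24 (C = 8*(-3) = -24)
p(J) = -24 - 9*J (p(J) = -9*J - 24 = -24 - 9*J)
b(D, c) = 15 - 9*c (b(D, c) = (-24 - 9*c) + 39 = 15 - 9*c)
b(5*(-5 - 4/7), -164) + U = (15 - 9*(-164)) + 23953 = (15 + 1476) + 23953 = 1491 + 23953 = 25444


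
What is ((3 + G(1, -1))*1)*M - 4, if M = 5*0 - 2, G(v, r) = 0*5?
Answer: -10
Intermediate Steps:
G(v, r) = 0
M = -2 (M = 0 - 2 = -2)
((3 + G(1, -1))*1)*M - 4 = ((3 + 0)*1)*(-2) - 4 = (3*1)*(-2) - 4 = 3*(-2) - 4 = -6 - 4 = -10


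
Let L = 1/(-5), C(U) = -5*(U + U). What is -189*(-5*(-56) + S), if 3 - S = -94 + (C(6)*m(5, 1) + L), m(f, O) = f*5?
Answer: -1773954/5 ≈ -3.5479e+5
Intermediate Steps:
m(f, O) = 5*f
C(U) = -10*U
L = -⅕ ≈ -0.20000
S = 7986/5 (S = 3 - (-94 + ((-10*6)*(5*5) - ⅕)) = 3 - (-94 + (-60*25 - ⅕)) = 3 - (-94 + (-1500 - ⅕)) = 3 - (-94 - 7501/5) = 3 - 1*(-7971/5) = 3 + 7971/5 = 7986/5 ≈ 1597.2)
-189*(-5*(-56) + S) = -189*(-5*(-56) + 7986/5) = -189*(280 + 7986/5) = -189*9386/5 = -1773954/5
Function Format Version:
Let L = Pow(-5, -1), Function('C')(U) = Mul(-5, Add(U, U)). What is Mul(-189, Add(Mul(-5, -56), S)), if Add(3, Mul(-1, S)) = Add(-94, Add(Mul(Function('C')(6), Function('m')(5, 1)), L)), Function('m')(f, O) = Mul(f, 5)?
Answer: Rational(-1773954, 5) ≈ -3.5479e+5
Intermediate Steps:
Function('m')(f, O) = Mul(5, f)
Function('C')(U) = Mul(-10, U) (Function('C')(U) = Mul(-5, Mul(2, U)) = Mul(-10, U))
L = Rational(-1, 5) ≈ -0.20000
S = Rational(7986, 5) (S = Add(3, Mul(-1, Add(-94, Add(Mul(Mul(-10, 6), Mul(5, 5)), Rational(-1, 5))))) = Add(3, Mul(-1, Add(-94, Add(Mul(-60, 25), Rational(-1, 5))))) = Add(3, Mul(-1, Add(-94, Add(-1500, Rational(-1, 5))))) = Add(3, Mul(-1, Add(-94, Rational(-7501, 5)))) = Add(3, Mul(-1, Rational(-7971, 5))) = Add(3, Rational(7971, 5)) = Rational(7986, 5) ≈ 1597.2)
Mul(-189, Add(Mul(-5, -56), S)) = Mul(-189, Add(Mul(-5, -56), Rational(7986, 5))) = Mul(-189, Add(280, Rational(7986, 5))) = Mul(-189, Rational(9386, 5)) = Rational(-1773954, 5)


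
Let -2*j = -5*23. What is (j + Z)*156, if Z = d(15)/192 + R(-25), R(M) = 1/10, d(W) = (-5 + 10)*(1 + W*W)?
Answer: 396149/40 ≈ 9903.7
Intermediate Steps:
d(W) = 5 + 5*W² (d(W) = 5*(1 + W²) = 5 + 5*W²)
R(M) = ⅒
j = 115/2 (j = -(-5)*23/2 = -½*(-115) = 115/2 ≈ 57.500)
Z = 2873/480 (Z = (5 + 5*15²)/192 + ⅒ = (5 + 5*225)*(1/192) + ⅒ = (5 + 1125)*(1/192) + ⅒ = 1130*(1/192) + ⅒ = 565/96 + ⅒ = 2873/480 ≈ 5.9854)
(j + Z)*156 = (115/2 + 2873/480)*156 = (30473/480)*156 = 396149/40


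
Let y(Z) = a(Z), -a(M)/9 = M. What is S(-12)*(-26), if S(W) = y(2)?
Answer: 468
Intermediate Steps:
a(M) = -9*M
y(Z) = -9*Z
S(W) = -18 (S(W) = -9*2 = -18)
S(-12)*(-26) = -18*(-26) = 468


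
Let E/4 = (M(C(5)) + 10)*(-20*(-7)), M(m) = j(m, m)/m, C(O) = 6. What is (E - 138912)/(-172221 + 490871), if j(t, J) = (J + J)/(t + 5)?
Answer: -732656/1752575 ≈ -0.41805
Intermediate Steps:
j(t, J) = 2*J/(5 + t) (j(t, J) = (2*J)/(5 + t) = 2*J/(5 + t))
M(m) = 2/(5 + m) (M(m) = (2*m/(5 + m))/m = 2/(5 + m))
E = 62720/11 (E = 4*((2/(5 + 6) + 10)*(-20*(-7))) = 4*((2/11 + 10)*140) = 4*((112/11)*140) = 4*(15680/11) = 62720/11 ≈ 5701.8)
(E - 138912)/(-172221 + 490871) = (62720/11 - 138912)/(-172221 + 490871) = -1465312/11/318650 = -1465312/11*1/318650 = -732656/1752575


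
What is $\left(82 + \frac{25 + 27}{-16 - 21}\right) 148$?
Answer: $11928$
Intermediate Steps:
$\left(82 + \frac{25 + 27}{-16 - 21}\right) 148 = \left(82 + \frac{52}{-37}\right) 148 = \left(82 + 52 \left(- \frac{1}{37}\right)\right) 148 = \left(82 - \frac{52}{37}\right) 148 = \frac{2982}{37} \cdot 148 = 11928$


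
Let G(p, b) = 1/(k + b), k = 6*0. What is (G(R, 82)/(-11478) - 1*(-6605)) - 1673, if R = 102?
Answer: 4641978671/941196 ≈ 4932.0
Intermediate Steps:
k = 0
G(p, b) = 1/b (G(p, b) = 1/(0 + b) = 1/b)
(G(R, 82)/(-11478) - 1*(-6605)) - 1673 = (1/(82*(-11478)) - 1*(-6605)) - 1673 = ((1/82)*(-1/11478) + 6605) - 1673 = (-1/941196 + 6605) - 1673 = 6216599579/941196 - 1673 = 4641978671/941196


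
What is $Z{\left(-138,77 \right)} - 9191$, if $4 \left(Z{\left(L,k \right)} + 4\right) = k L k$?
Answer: $- \frac{427491}{2} \approx -2.1375 \cdot 10^{5}$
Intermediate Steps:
$Z{\left(L,k \right)} = -4 + \frac{L k^{2}}{4}$ ($Z{\left(L,k \right)} = -4 + \frac{k L k}{4} = -4 + \frac{L k k}{4} = -4 + \frac{L k^{2}}{4}$)
$Z{\left(-138,77 \right)} - 9191 = \left(-4 + \frac{1}{4} \left(-138\right) 77^{2}\right) - 9191 = \left(-4 + \frac{1}{4} \left(-138\right) 5929\right) - 9191 = \left(-4 - \frac{409101}{2}\right) - 9191 = - \frac{409109}{2} - 9191 = - \frac{427491}{2}$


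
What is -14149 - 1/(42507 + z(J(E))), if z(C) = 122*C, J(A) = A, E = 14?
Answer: -625598036/44215 ≈ -14149.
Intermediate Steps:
-14149 - 1/(42507 + z(J(E))) = -14149 - 1/(42507 + 122*14) = -14149 - 1/(42507 + 1708) = -14149 - 1/44215 = -625598036/44215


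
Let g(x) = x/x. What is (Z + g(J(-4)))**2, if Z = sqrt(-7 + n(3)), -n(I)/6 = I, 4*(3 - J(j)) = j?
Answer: -24 + 10*I ≈ -24.0 + 10.0*I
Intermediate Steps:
J(j) = 3 - j/4
n(I) = -6*I
g(x) = 1
Z = 5*I (Z = sqrt(-7 - 6*3) = sqrt(-7 - 18) = sqrt(-25) = 5*I ≈ 5.0*I)
(Z + g(J(-4)))**2 = (5*I + 1)**2 = (1 + 5*I)**2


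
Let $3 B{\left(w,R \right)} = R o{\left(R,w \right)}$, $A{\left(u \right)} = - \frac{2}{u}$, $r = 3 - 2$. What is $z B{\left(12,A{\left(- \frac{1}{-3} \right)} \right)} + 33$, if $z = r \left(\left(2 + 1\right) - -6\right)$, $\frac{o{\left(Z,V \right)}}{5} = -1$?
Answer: $123$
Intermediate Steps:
$r = 1$
$o{\left(Z,V \right)} = -5$ ($o{\left(Z,V \right)} = 5 \left(-1\right) = -5$)
$z = 9$ ($z = 1 \left(\left(2 + 1\right) - -6\right) = 1 \left(3 + 6\right) = 1 \cdot 9 = 9$)
$B{\left(w,R \right)} = - \frac{5 R}{3}$ ($B{\left(w,R \right)} = \frac{R \left(-5\right)}{3} = \frac{\left(-5\right) R}{3} = - \frac{5 R}{3}$)
$z B{\left(12,A{\left(- \frac{1}{-3} \right)} \right)} + 33 = 9 \left(- \frac{5 \left(- \frac{2}{\left(-1\right) \frac{1}{-3}}\right)}{3}\right) + 33 = 9 \left(- \frac{5 \left(- \frac{2}{\left(-1\right) \left(- \frac{1}{3}\right)}\right)}{3}\right) + 33 = 9 \left(- \frac{5 \left(- 2 \frac{1}{\frac{1}{3}}\right)}{3}\right) + 33 = 9 \left(- \frac{5 \left(\left(-2\right) 3\right)}{3}\right) + 33 = 9 \left(\left(- \frac{5}{3}\right) \left(-6\right)\right) + 33 = 9 \cdot 10 + 33 = 90 + 33 = 123$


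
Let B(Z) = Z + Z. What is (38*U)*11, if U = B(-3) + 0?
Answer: -2508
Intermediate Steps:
B(Z) = 2*Z
U = -6 (U = 2*(-3) + 0 = -6 + 0 = -6)
(38*U)*11 = (38*(-6))*11 = -228*11 = -2508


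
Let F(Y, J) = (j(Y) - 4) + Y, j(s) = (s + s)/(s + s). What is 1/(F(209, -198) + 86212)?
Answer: 1/86418 ≈ 1.1572e-5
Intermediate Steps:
j(s) = 1 (j(s) = (2*s)/((2*s)) = (2*s)*(1/(2*s)) = 1)
F(Y, J) = -3 + Y (F(Y, J) = (1 - 4) + Y = -3 + Y)
1/(F(209, -198) + 86212) = 1/((-3 + 209) + 86212) = 1/(206 + 86212) = 1/86418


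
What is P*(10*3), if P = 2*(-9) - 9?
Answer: -810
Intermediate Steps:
P = -27 (P = -18 - 9 = -27)
P*(10*3) = -270*3 = -27*30 = -810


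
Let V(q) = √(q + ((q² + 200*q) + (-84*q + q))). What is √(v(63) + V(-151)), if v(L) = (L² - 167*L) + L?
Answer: √(-6489 + √4983) ≈ 80.115*I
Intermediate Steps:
v(L) = L² - 166*L
V(q) = √(q² + 118*q) (V(q) = √(q + ((q² + 200*q) - 83*q)) = √(q + (q² + 117*q)) = √(q² + 118*q))
√(v(63) + V(-151)) = √(63*(-166 + 63) + √(-151*(118 - 151))) = √(63*(-103) + √(-151*(-33))) = √(-6489 + √4983)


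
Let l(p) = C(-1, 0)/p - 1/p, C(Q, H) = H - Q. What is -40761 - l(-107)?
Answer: -40761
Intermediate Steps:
l(p) = 0 (l(p) = (0 - 1*(-1))/p - 1/p = (0 + 1)/p - 1/p = 1/p - 1/p = 0)
-40761 - l(-107) = -40761 - 1*0 = -40761 + 0 = -40761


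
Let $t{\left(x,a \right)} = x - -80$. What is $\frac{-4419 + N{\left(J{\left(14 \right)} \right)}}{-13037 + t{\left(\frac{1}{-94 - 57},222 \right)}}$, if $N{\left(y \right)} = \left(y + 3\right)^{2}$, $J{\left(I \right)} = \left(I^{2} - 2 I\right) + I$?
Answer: $- \frac{2250353}{978254} \approx -2.3004$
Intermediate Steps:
$t{\left(x,a \right)} = 80 + x$ ($t{\left(x,a \right)} = x + 80 = 80 + x$)
$J{\left(I \right)} = I^{2} - I$
$N{\left(y \right)} = \left(3 + y\right)^{2}$
$\frac{-4419 + N{\left(J{\left(14 \right)} \right)}}{-13037 + t{\left(\frac{1}{-94 - 57},222 \right)}} = \frac{-4419 + \left(3 + 14 \left(-1 + 14\right)\right)^{2}}{-13037 + \left(80 + \frac{1}{-94 - 57}\right)} = \frac{-4419 + \left(3 + 14 \cdot 13\right)^{2}}{-13037 + \left(80 + \frac{1}{-151}\right)} = \frac{-4419 + \left(3 + 182\right)^{2}}{-13037 + \left(80 - \frac{1}{151}\right)} = \frac{-4419 + 185^{2}}{-13037 + \frac{12079}{151}} = \frac{-4419 + 34225}{- \frac{1956508}{151}} = 29806 \left(- \frac{151}{1956508}\right) = - \frac{2250353}{978254}$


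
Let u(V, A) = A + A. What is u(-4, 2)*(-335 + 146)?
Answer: -756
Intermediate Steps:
u(V, A) = 2*A
u(-4, 2)*(-335 + 146) = (2*2)*(-335 + 146) = 4*(-189) = -756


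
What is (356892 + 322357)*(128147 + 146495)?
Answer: 186550303858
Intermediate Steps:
(356892 + 322357)*(128147 + 146495) = 679249*274642 = 186550303858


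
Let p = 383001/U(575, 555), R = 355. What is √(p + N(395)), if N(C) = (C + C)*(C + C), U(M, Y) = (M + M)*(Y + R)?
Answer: √6834911610355465/104650 ≈ 790.00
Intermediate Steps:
U(M, Y) = 2*M*(355 + Y) (U(M, Y) = (M + M)*(Y + 355) = (2*M)*(355 + Y) = 2*M*(355 + Y))
N(C) = 4*C² (N(C) = (2*C)*(2*C) = 4*C²)
p = 383001/1046500 (p = 383001/((2*575*(355 + 555))) = 383001/((2*575*910)) = 383001/1046500 ≈ 0.36598)
√(p + N(395)) = √(383001/1046500 + 4*395²) = √(383001/1046500 + 4*156025) = √(383001/1046500 + 624100) = √(653121033001/1046500) = √6834911610355465/104650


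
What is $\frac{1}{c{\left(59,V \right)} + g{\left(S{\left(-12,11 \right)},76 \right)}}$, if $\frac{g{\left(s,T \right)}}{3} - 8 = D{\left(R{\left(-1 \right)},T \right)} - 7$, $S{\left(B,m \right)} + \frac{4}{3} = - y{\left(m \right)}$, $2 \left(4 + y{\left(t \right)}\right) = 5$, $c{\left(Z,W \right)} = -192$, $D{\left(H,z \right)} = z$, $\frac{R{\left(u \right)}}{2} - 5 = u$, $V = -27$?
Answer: $\frac{1}{39} \approx 0.025641$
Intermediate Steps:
$R{\left(u \right)} = 10 + 2 u$
$y{\left(t \right)} = - \frac{3}{2}$ ($y{\left(t \right)} = -4 + \frac{1}{2} \cdot 5 = -4 + \frac{5}{2} = - \frac{3}{2}$)
$S{\left(B,m \right)} = \frac{1}{6}$ ($S{\left(B,m \right)} = - \frac{4}{3} - - \frac{3}{2} = - \frac{4}{3} + \frac{3}{2} = \frac{1}{6}$)
$g{\left(s,T \right)} = 3 + 3 T$ ($g{\left(s,T \right)} = 24 + 3 \left(T - 7\right) = 24 + 3 \left(-7 + T\right) = 24 + \left(-21 + 3 T\right) = 3 + 3 T$)
$\frac{1}{c{\left(59,V \right)} + g{\left(S{\left(-12,11 \right)},76 \right)}} = \frac{1}{-192 + \left(3 + 3 \cdot 76\right)} = \frac{1}{-192 + \left(3 + 228\right)} = \frac{1}{-192 + 231} = \frac{1}{39}$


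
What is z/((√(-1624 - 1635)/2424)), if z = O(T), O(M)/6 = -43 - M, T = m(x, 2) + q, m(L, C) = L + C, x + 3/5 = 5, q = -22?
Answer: 1992528*I*√3259/16295 ≈ 6980.6*I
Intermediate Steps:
x = 22/5 (x = -⅗ + 5 = 22/5 ≈ 4.4000)
m(L, C) = C + L
T = -78/5 (T = (2 + 22/5) - 22 = 32/5 - 22 = -78/5 ≈ -15.600)
O(M) = -258 - 6*M (O(M) = 6*(-43 - M) = -258 - 6*M)
z = -822/5 (z = -258 - 6*(-78/5) = -258 + 468/5 = -822/5 ≈ -164.40)
z/((√(-1624 - 1635)/2424)) = -822*2424/√(-1624 - 1635)/5 = -822*(-2424*I*√3259/3259)/5 = -(-1992528)*I*√3259/16295 = 1992528*I*√3259/16295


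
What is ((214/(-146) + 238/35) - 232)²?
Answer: 6844749289/133225 ≈ 51377.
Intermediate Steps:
((214/(-146) + 238/35) - 232)² = ((214*(-1/146) + 238*(1/35)) - 232)² = ((-107/73 + 34/5) - 232)² = (1947/365 - 232)² = (-82733/365)² = 6844749289/133225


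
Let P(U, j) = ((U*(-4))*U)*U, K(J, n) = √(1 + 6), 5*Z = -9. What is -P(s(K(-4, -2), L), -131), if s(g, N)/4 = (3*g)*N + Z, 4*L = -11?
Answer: -82515024/125 - 25669116*√7/25 ≈ -3.3767e+6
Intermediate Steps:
Z = -9/5 (Z = (⅕)*(-9) = -9/5 ≈ -1.8000)
L = -11/4 (L = (¼)*(-11) = -11/4 ≈ -2.7500)
K(J, n) = √7
s(g, N) = -36/5 + 12*N*g (s(g, N) = 4*((3*g)*N - 9/5) = 4*(3*N*g - 9/5) = 4*(-9/5 + 3*N*g) = -36/5 + 12*N*g)
P(U, j) = -4*U³ (P(U, j) = ((-4*U)*U)*U = (-4*U²)*U = -4*U³)
-P(s(K(-4, -2), L), -131) = -(-4)*(-36/5 + 12*(-11/4)*√7)³ = -(-4)*(-36/5 - 33*√7)³ = 4*(-36/5 - 33*√7)³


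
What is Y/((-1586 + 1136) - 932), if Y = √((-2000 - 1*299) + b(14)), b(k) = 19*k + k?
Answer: -I*√2019/1382 ≈ -0.032513*I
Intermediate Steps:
b(k) = 20*k
Y = I*√2019 (Y = √((-2000 - 1*299) + 20*14) = √((-2000 - 299) + 280) = √(-2299 + 280) = √(-2019) = I*√2019 ≈ 44.933*I)
Y/((-1586 + 1136) - 932) = (I*√2019)/((-1586 + 1136) - 932) = (I*√2019)/(-450 - 932) = (I*√2019)/(-1382) = (I*√2019)*(-1/1382) = -I*√2019/1382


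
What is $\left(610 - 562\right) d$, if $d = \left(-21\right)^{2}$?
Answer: $21168$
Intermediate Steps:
$d = 441$
$\left(610 - 562\right) d = \left(610 - 562\right) 441 = 48 \cdot 441 = 21168$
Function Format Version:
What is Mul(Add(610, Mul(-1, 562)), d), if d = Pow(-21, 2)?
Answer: 21168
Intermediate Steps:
d = 441
Mul(Add(610, Mul(-1, 562)), d) = Mul(Add(610, Mul(-1, 562)), 441) = Mul(Add(610, -562), 441) = Mul(48, 441) = 21168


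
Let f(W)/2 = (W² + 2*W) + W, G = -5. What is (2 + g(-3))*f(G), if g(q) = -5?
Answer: -60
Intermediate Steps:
f(W) = 2*W² + 6*W (f(W) = 2*((W² + 2*W) + W) = 2*(W² + 3*W) = 2*W² + 6*W)
(2 + g(-3))*f(G) = (2 - 5)*(2*(-5)*(3 - 5)) = -6*(-5)*(-2) = -3*20 = -60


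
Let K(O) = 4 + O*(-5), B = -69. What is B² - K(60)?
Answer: 5057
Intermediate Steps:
K(O) = 4 - 5*O
B² - K(60) = (-69)² - (4 - 5*60) = 4761 - (4 - 300) = 4761 - 1*(-296) = 4761 + 296 = 5057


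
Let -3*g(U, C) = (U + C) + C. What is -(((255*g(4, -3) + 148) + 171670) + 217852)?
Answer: -389840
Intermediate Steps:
g(U, C) = -2*C/3 - U/3 (g(U, C) = -((U + C) + C)/3 = -((C + U) + C)/3 = -(U + 2*C)/3 = -2*C/3 - U/3)
-(((255*g(4, -3) + 148) + 171670) + 217852) = -(((255*(-⅔*(-3) - ⅓*4) + 148) + 171670) + 217852) = -(((255*(2 - 4/3) + 148) + 171670) + 217852) = -(((255*(⅔) + 148) + 171670) + 217852) = -(((170 + 148) + 171670) + 217852) = -((318 + 171670) + 217852) = -(171988 + 217852) = -1*389840 = -389840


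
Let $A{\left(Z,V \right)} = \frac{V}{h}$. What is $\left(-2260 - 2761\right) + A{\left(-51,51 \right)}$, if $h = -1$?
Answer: $-5072$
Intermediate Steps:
$A{\left(Z,V \right)} = - V$ ($A{\left(Z,V \right)} = \frac{V}{-1} = V \left(-1\right) = - V$)
$\left(-2260 - 2761\right) + A{\left(-51,51 \right)} = \left(-2260 - 2761\right) - 51 = -5021 - 51 = -5072$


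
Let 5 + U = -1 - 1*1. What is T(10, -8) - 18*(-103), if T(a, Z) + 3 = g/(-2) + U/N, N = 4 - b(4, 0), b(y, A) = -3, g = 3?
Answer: 3697/2 ≈ 1848.5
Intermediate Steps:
U = -7 (U = -5 + (-1 - 1*1) = -5 + (-1 - 1) = -5 - 2 = -7)
N = 7 (N = 4 - 1*(-3) = 4 + 3 = 7)
T(a, Z) = -11/2 (T(a, Z) = -3 + (3/(-2) - 7/7) = -3 + (3*(-1/2) - 7*1/7) = -3 + (-3/2 - 1) = -3 - 5/2 = -11/2)
T(10, -8) - 18*(-103) = -11/2 - 18*(-103) = -11/2 + 1854 = 3697/2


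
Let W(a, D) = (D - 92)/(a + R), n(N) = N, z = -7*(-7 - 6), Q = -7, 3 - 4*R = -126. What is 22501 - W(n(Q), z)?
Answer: 2272605/101 ≈ 22501.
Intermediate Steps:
R = 129/4 (R = 3/4 - 1/4*(-126) = 3/4 + 63/2 = 129/4 ≈ 32.250)
z = 91 (z = -7*(-13) = 91)
W(a, D) = (-92 + D)/(129/4 + a) (W(a, D) = (D - 92)/(a + 129/4) = (-92 + D)/(129/4 + a))
22501 - W(n(Q), z) = 22501 - 4*(-92 + 91)/(129 + 4*(-7)) = 22501 - 4*(-1)/(129 - 28) = 22501 - 4*(-1)/101 = 22501 - 1*(-4/101) = 22501 + 4/101 = 2272605/101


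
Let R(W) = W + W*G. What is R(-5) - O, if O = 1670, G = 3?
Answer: -1690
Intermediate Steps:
R(W) = 4*W (R(W) = W + W*3 = W + 3*W = 4*W)
R(-5) - O = 4*(-5) - 1*1670 = -20 - 1670 = -1690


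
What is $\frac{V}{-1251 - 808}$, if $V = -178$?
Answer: $\frac{178}{2059} \approx 0.08645$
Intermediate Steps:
$\frac{V}{-1251 - 808} = - \frac{178}{-1251 - 808} = - \frac{178}{-2059} = \left(-178\right) \left(- \frac{1}{2059}\right) = \frac{178}{2059}$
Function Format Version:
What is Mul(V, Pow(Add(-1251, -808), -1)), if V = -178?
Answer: Rational(178, 2059) ≈ 0.086450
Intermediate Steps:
Mul(V, Pow(Add(-1251, -808), -1)) = Mul(-178, Pow(Add(-1251, -808), -1)) = Mul(-178, Pow(-2059, -1)) = Mul(-178, Rational(-1, 2059)) = Rational(178, 2059)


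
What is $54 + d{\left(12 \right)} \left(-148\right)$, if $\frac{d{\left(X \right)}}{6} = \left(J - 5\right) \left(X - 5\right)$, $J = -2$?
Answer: $43566$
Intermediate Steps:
$d{\left(X \right)} = 210 - 42 X$ ($d{\left(X \right)} = 6 \left(-2 - 5\right) \left(X - 5\right) = 6 \left(- 7 \left(-5 + X\right)\right) = 6 \left(35 - 7 X\right) = 210 - 42 X$)
$54 + d{\left(12 \right)} \left(-148\right) = 54 + \left(210 - 504\right) \left(-148\right) = 54 - -43512 = 54 + 43512 = 43566$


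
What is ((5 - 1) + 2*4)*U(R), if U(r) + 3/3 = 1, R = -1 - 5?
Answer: 0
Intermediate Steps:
R = -6
U(r) = 0 (U(r) = -1 + 1 = 0)
((5 - 1) + 2*4)*U(R) = ((5 - 1) + 2*4)*0 = (4 + 8)*0 = 12*0 = 0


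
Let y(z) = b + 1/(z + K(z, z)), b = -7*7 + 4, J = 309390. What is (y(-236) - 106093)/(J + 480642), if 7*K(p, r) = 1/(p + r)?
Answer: -41380289057/308011750920 ≈ -0.13435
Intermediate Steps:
K(p, r) = 1/(7*(p + r))
b = -45 (b = -49 + 4 = -45)
y(z) = -45 + 1/(z + 1/(14*z)) (y(z) = -45 + 1/(z + 1/(7*(z + z))) = -45 + 1/(z + 1/(7*((2*z)))) = -45 + 1/(z + (1/(2*z))/7) = -45 + 1/(z + 1/(14*z)))
(y(-236) - 106093)/(J + 480642) = ((-45 - 630*(-236)**2 + 14*(-236))/(1 + 14*(-236)**2) - 106093)/(309390 + 480642) = ((-45 - 630*55696 - 3304)/(1 + 14*55696) - 106093)/790032 = ((-45 - 35088480 - 3304)/(1 + 779744) - 106093)*(1/790032) = (-35091829/779745 - 106093)*(1/790032) = -82760578114/779745*1/790032 = -41380289057/308011750920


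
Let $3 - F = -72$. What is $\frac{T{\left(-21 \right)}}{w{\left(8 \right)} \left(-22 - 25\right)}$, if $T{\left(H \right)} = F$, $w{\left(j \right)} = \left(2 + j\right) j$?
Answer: $- \frac{15}{752} \approx -0.019947$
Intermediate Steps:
$w{\left(j \right)} = j \left(2 + j\right)$
$F = 75$ ($F = 3 - -72 = 3 + 72 = 75$)
$T{\left(H \right)} = 75$
$\frac{T{\left(-21 \right)}}{w{\left(8 \right)} \left(-22 - 25\right)} = \frac{75}{8 \left(2 + 8\right) \left(-22 - 25\right)} = \frac{75}{8 \cdot 10 \left(-47\right)} = \frac{75}{80 \left(-47\right)} = \frac{75}{-3760} = 75 \left(- \frac{1}{3760}\right) = - \frac{15}{752}$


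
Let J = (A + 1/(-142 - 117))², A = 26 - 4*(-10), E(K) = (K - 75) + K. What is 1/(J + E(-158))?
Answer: 67081/265941978 ≈ 0.00025224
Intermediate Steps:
E(K) = -75 + 2*K (E(K) = (-75 + K) + K = -75 + 2*K)
A = 66 (A = 26 + 40 = 66)
J = 292170649/67081 (J = (66 + 1/(-142 - 117))² = (66 + 1/(-259))² = (66 - 1/259)² = (17093/259)² = 292170649/67081 ≈ 4355.5)
1/(J + E(-158)) = 1/(292170649/67081 + (-75 + 2*(-158))) = 1/(292170649/67081 + (-75 - 316)) = 1/(292170649/67081 - 391) = 1/(265941978/67081) = 67081/265941978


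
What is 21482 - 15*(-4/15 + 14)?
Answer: 21276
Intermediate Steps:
21482 - 15*(-4/15 + 14) = 21482 - 15*206/15 = 21482 - 206 = 21276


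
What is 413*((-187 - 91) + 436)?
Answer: 65254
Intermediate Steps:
413*((-187 - 91) + 436) = 413*(-278 + 436) = 413*158 = 65254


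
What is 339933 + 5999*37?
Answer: 561896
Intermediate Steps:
339933 + 5999*37 = 339933 + 221963 = 561896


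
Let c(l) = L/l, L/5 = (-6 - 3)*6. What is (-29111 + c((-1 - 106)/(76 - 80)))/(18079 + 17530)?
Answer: -3115957/3810163 ≈ -0.81780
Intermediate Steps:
L = -270 (L = 5*((-6 - 3)*6) = 5*(-9*6) = 5*(-54) = -270)
c(l) = -270/l
(-29111 + c((-1 - 106)/(76 - 80)))/(18079 + 17530) = (-29111 - 270*(76 - 80)/(-1 - 106))/(18079 + 17530) = (-29111 - 270/((-107/(-4))))/35609 = (-29111 - 270/((-107*(-1/4))))*(1/35609) = (-29111 - 270/107/4)*(1/35609) = (-29111 - 270*4/107)*(1/35609) = (-29111 - 1080/107)*(1/35609) = -3115957/107*1/35609 = -3115957/3810163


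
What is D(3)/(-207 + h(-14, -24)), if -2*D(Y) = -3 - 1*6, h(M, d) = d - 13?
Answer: -9/488 ≈ -0.018443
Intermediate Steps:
h(M, d) = -13 + d
D(Y) = 9/2 (D(Y) = -(-3 - 1*6)/2 = -(-3 - 6)/2 = -½*(-9) = 9/2)
D(3)/(-207 + h(-14, -24)) = 9/(2*(-207 + (-13 - 24))) = 9/(2*(-207 - 37)) = (9/2)/(-244) = (9/2)*(-1/244) = -9/488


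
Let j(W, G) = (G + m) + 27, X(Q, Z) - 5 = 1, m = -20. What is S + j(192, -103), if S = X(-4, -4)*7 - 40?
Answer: -94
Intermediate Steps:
X(Q, Z) = 6 (X(Q, Z) = 5 + 1 = 6)
S = 2 (S = 6*7 - 40 = 42 - 40 = 2)
j(W, G) = 7 + G (j(W, G) = (G - 20) + 27 = (-20 + G) + 27 = 7 + G)
S + j(192, -103) = 2 + (7 - 103) = 2 - 96 = -94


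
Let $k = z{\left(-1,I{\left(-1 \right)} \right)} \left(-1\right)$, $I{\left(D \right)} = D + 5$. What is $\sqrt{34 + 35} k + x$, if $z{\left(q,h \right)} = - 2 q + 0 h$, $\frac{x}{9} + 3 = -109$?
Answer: $-1008 - 2 \sqrt{69} \approx -1024.6$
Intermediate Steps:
$I{\left(D \right)} = 5 + D$
$x = -1008$ ($x = -27 + 9 \left(-109\right) = -27 - 981 = -1008$)
$z{\left(q,h \right)} = - 2 q$ ($z{\left(q,h \right)} = - 2 q + 0 = - 2 q$)
$k = -2$ ($k = \left(-2\right) \left(-1\right) \left(-1\right) = 2 \left(-1\right) = -2$)
$\sqrt{34 + 35} k + x = \sqrt{34 + 35} \left(-2\right) - 1008 = \sqrt{69} \left(-2\right) - 1008 = - 2 \sqrt{69} - 1008 = -1008 - 2 \sqrt{69}$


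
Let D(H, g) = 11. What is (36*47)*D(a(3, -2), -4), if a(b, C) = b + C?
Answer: 18612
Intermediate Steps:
a(b, C) = C + b
(36*47)*D(a(3, -2), -4) = (36*47)*11 = 1692*11 = 18612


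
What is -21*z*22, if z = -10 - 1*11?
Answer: 9702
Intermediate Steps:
z = -21 (z = -10 - 11 = -21)
-21*z*22 = -21*(-21)*22 = 441*22 = 9702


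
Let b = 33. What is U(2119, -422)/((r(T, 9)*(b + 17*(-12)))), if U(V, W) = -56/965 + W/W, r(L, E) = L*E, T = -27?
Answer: 101/4455405 ≈ 2.2669e-5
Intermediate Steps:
r(L, E) = E*L
U(V, W) = 909/965 (U(V, W) = -56*1/965 + 1 = -56/965 + 1 = 909/965)
U(2119, -422)/((r(T, 9)*(b + 17*(-12)))) = 909/(965*(((9*(-27))*(33 + 17*(-12))))) = 909/(965*((-243*(33 - 204)))) = 909/(965*((-243*(-171)))) = (909/965)/41553 = (909/965)*(1/41553) = 101/4455405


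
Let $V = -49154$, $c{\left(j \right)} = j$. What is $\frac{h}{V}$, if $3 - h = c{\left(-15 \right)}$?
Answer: $- \frac{9}{24577} \approx -0.0003662$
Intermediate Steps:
$h = 18$ ($h = 3 - -15 = 3 + 15 = 18$)
$\frac{h}{V} = \frac{18}{-49154} = 18 \left(- \frac{1}{49154}\right) = - \frac{9}{24577}$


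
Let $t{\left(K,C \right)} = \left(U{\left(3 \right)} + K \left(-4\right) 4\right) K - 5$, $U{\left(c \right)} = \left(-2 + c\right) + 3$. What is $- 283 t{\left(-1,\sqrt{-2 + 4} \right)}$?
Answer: $7075$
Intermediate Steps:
$U{\left(c \right)} = 1 + c$
$t{\left(K,C \right)} = -5 + K \left(4 - 16 K\right)$ ($t{\left(K,C \right)} = \left(\left(1 + 3\right) + K \left(-4\right) 4\right) K - 5 = \left(4 + - 4 K 4\right) K - 5 = \left(4 - 16 K\right) K - 5 = K \left(4 - 16 K\right) - 5 = -5 + K \left(4 - 16 K\right)$)
$- 283 t{\left(-1,\sqrt{-2 + 4} \right)} = - 283 \left(-5 - 16 \left(-1\right)^{2} + 4 \left(-1\right)\right) = - 283 \left(-5 - 16 - 4\right) = \left(-283\right) \left(-25\right) = 7075$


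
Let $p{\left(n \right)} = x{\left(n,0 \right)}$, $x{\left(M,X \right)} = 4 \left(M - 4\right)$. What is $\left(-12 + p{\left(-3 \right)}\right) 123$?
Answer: $-4920$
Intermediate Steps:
$x{\left(M,X \right)} = -16 + 4 M$ ($x{\left(M,X \right)} = 4 \left(-4 + M\right) = -16 + 4 M$)
$p{\left(n \right)} = -16 + 4 n$
$\left(-12 + p{\left(-3 \right)}\right) 123 = \left(-12 + \left(-16 + 4 \left(-3\right)\right)\right) 123 = \left(-12 - 28\right) 123 = \left(-40\right) 123 = -4920$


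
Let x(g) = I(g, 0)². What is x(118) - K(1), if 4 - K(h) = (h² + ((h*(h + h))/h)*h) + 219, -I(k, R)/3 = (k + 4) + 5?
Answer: 145379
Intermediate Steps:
I(k, R) = -27 - 3*k (I(k, R) = -3*((k + 4) + 5) = -3*((4 + k) + 5) = -3*(9 + k) = -27 - 3*k)
K(h) = -215 - 3*h² (K(h) = 4 - ((h² + ((h*(h + h))/h)*h) + 219) = 4 - ((h² + ((h*(2*h))/h)*h) + 219) = 4 - ((h² + ((2*h²)/h)*h) + 219) = 4 - ((h² + (2*h)*h) + 219) = 4 - ((h² + 2*h²) + 219) = 4 - (3*h² + 219) = 4 - (219 + 3*h²) = 4 + (-219 - 3*h²) = -215 - 3*h²)
x(g) = (-27 - 3*g)²
x(118) - K(1) = 9*(9 + 118)² - (-215 - 3*1²) = 9*127² - (-215 - 3*1) = 9*16129 - (-215 - 3) = 145161 - 1*(-218) = 145161 + 218 = 145379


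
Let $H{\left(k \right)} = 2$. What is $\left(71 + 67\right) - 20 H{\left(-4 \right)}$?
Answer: $98$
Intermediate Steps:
$\left(71 + 67\right) - 20 H{\left(-4 \right)} = \left(71 + 67\right) - 40 = 138 - 40 = 98$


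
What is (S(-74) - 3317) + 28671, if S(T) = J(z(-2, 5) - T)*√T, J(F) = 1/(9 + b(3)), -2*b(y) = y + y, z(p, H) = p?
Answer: 25354 + I*√74/6 ≈ 25354.0 + 1.4337*I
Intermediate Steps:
b(y) = -y (b(y) = -(y + y)/2 = -y)
J(F) = ⅙ (J(F) = 1/(9 - 1*3) = 1/(9 - 3) = 1/6 = ⅙)
S(T) = √T/6
(S(-74) - 3317) + 28671 = (√(-74)/6 - 3317) + 28671 = ((I*√74)/6 - 3317) + 28671 = (I*√74/6 - 3317) + 28671 = (-3317 + I*√74/6) + 28671 = 25354 + I*√74/6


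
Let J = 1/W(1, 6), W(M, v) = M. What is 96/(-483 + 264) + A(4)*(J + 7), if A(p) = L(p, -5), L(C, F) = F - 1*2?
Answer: -4120/73 ≈ -56.438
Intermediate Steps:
L(C, F) = -2 + F (L(C, F) = F - 2 = -2 + F)
A(p) = -7 (A(p) = -2 - 5 = -7)
J = 1 (J = 1/1 = 1)
96/(-483 + 264) + A(4)*(J + 7) = 96/(-483 + 264) - 7*(1 + 7) = 96/(-219) - 7*8 = -1/219*96 - 56 = -32/73 - 56 = -4120/73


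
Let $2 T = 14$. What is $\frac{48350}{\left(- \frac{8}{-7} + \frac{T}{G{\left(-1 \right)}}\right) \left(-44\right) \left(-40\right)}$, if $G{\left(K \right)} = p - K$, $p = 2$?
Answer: $\frac{101535}{12848} \approx 7.9028$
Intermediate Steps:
$T = 7$ ($T = \frac{1}{2} \cdot 14 = 7$)
$G{\left(K \right)} = 2 - K$
$\frac{48350}{\left(- \frac{8}{-7} + \frac{T}{G{\left(-1 \right)}}\right) \left(-44\right) \left(-40\right)} = \frac{48350}{\left(- \frac{8}{-7} + \frac{7}{2 - -1}\right) \left(-44\right) \left(-40\right)} = \frac{48350}{\left(\left(-8\right) \left(- \frac{1}{7}\right) + \frac{7}{2 + 1}\right) \left(-44\right) \left(-40\right)} = \frac{48350}{\left(\frac{8}{7} + \frac{7}{3}\right) \left(-44\right) \left(-40\right)} = \frac{48350}{\frac{73}{21} \left(-44\right) \left(-40\right)} = \frac{48350}{\left(- \frac{3212}{21}\right) \left(-40\right)} = \frac{48350}{\frac{128480}{21}} = 48350 \cdot \frac{21}{128480} = \frac{101535}{12848}$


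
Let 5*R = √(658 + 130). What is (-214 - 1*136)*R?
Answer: -140*√197 ≈ -1965.0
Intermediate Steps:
R = 2*√197/5 (R = √(658 + 130)/5 = √788/5 = (2*√197)/5 = 2*√197/5 ≈ 5.6143)
(-214 - 1*136)*R = (-214 - 1*136)*(2*√197/5) = (-214 - 136)*(2*√197/5) = -140*√197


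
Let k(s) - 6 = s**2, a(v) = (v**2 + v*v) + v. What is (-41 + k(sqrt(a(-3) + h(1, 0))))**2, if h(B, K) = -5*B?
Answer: 625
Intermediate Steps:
a(v) = v + 2*v**2 (a(v) = (v**2 + v**2) + v = 2*v**2 + v = v + 2*v**2)
k(s) = 6 + s**2
(-41 + k(sqrt(a(-3) + h(1, 0))))**2 = (-41 + (6 + (sqrt(-3*(1 + 2*(-3)) - 5*1))**2))**2 = (-41 + (6 + (sqrt(-3*(1 - 6) - 5))**2))**2 = (-41 + (6 + (sqrt(-3*(-5) - 5))**2))**2 = (-41 + (6 + (sqrt(15 - 5))**2))**2 = (-41 + (6 + (sqrt(10))**2))**2 = (-41 + (6 + 10))**2 = (-41 + 16)**2 = (-25)**2 = 625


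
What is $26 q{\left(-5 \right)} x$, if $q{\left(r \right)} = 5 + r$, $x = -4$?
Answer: $0$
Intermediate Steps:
$26 q{\left(-5 \right)} x = 26 \left(5 - 5\right) \left(-4\right) = 26 \cdot 0 \left(-4\right) = 0 \left(-4\right) = 0$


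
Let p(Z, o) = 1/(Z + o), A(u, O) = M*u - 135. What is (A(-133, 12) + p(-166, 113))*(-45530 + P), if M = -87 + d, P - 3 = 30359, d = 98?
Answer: 1284653760/53 ≈ 2.4239e+7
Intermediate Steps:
P = 30362 (P = 3 + 30359 = 30362)
M = 11 (M = -87 + 98 = 11)
A(u, O) = -135 + 11*u (A(u, O) = 11*u - 135 = -135 + 11*u)
(A(-133, 12) + p(-166, 113))*(-45530 + P) = ((-135 + 11*(-133)) + 1/(-166 + 113))*(-45530 + 30362) = ((-135 - 1463) + 1/(-53))*(-15168) = (-1598 - 1/53)*(-15168) = -84695/53*(-15168) = 1284653760/53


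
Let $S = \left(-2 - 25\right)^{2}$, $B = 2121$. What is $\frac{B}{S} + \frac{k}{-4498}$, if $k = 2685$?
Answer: $\frac{2527631}{1093014} \approx 2.3125$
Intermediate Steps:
$S = 729$ ($S = \left(-27\right)^{2} = 729$)
$\frac{B}{S} + \frac{k}{-4498} = \frac{2121}{729} + \frac{2685}{-4498} = 2121 \cdot \frac{1}{729} + 2685 \left(- \frac{1}{4498}\right) = \frac{707}{243} - \frac{2685}{4498} = \frac{2527631}{1093014}$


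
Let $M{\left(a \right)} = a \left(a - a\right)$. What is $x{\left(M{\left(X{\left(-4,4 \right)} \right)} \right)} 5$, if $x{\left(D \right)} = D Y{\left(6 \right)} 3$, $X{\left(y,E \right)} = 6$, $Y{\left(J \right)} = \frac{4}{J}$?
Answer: $0$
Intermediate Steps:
$M{\left(a \right)} = 0$ ($M{\left(a \right)} = a 0 = 0$)
$x{\left(D \right)} = 2 D$ ($x{\left(D \right)} = D \frac{4}{6} \cdot 3 = D 4 \cdot \frac{1}{6} \cdot 3 = D \frac{2}{3} \cdot 3 = \frac{2 D}{3} \cdot 3 = 2 D$)
$x{\left(M{\left(X{\left(-4,4 \right)} \right)} \right)} 5 = 2 \cdot 0 \cdot 5 = 0 \cdot 5 = 0$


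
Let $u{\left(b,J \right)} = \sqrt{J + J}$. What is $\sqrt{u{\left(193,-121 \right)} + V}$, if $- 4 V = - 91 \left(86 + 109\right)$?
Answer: $\frac{\sqrt{17745 + 44 i \sqrt{2}}}{2} \approx 66.605 + 0.11678 i$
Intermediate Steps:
$u{\left(b,J \right)} = \sqrt{2} \sqrt{J}$ ($u{\left(b,J \right)} = \sqrt{2 J} = \sqrt{2} \sqrt{J}$)
$V = \frac{17745}{4}$ ($V = - \frac{\left(-91\right) \left(86 + 109\right)}{4} = - \frac{\left(-91\right) 195}{4} = \left(- \frac{1}{4}\right) \left(-17745\right) = \frac{17745}{4} \approx 4436.3$)
$\sqrt{u{\left(193,-121 \right)} + V} = \sqrt{\sqrt{2} \sqrt{-121} + \frac{17745}{4}} = \sqrt{\sqrt{2} \cdot 11 i + \frac{17745}{4}} = \sqrt{11 i \sqrt{2} + \frac{17745}{4}} = \sqrt{\frac{17745}{4} + 11 i \sqrt{2}}$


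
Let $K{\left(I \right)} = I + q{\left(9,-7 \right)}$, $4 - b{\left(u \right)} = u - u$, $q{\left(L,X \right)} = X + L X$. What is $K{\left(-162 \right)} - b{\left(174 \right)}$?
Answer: $-236$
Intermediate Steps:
$b{\left(u \right)} = 4$ ($b{\left(u \right)} = 4 - \left(u - u\right) = 4 - 0 = 4 + 0 = 4$)
$K{\left(I \right)} = -70 + I$ ($K{\left(I \right)} = I - 7 \left(1 + 9\right) = I - 70 = -70 + I$)
$K{\left(-162 \right)} - b{\left(174 \right)} = \left(-70 - 162\right) - 4 = -232 - 4 = -236$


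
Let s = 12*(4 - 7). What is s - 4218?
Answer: -4254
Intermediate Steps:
s = -36 (s = 12*(-3) = -36)
s - 4218 = -36 - 4218 = -4254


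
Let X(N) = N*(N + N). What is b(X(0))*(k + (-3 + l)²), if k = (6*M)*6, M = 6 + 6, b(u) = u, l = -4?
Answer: 0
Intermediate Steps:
X(N) = 2*N² (X(N) = N*(2*N) = 2*N²)
M = 12
k = 432 (k = (6*12)*6 = 72*6 = 432)
b(X(0))*(k + (-3 + l)²) = (2*0²)*(432 + (-3 - 4)²) = (2*0)*(432 + (-7)²) = 0*(432 + 49) = 0*481 = 0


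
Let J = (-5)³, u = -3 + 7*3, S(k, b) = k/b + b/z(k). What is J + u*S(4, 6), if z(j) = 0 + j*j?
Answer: -425/4 ≈ -106.25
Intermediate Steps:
z(j) = j² (z(j) = 0 + j² = j²)
S(k, b) = b/k² + k/b (S(k, b) = k/b + b/(k²) = k/b + b/k² = b/k² + k/b)
u = 18 (u = -3 + 21 = 18)
J = -125
J + u*S(4, 6) = -125 + 18*(6/4² + 4/6) = -125 + 18*(6*(1/16) + 4*(⅙)) = -125 + 18*(3/8 + ⅔) = -125 + 18*(25/24) = -125 + 75/4 = -425/4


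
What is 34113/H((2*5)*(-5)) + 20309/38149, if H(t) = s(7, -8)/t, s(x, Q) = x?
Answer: -65068699687/267043 ≈ -2.4366e+5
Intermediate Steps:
H(t) = 7/t
34113/H((2*5)*(-5)) + 20309/38149 = 34113/((7/(((2*5)*(-5))))) + 20309/38149 = 34113/((7/((10*(-5))))) + 20309*(1/38149) = 34113/((7/(-50))) + 20309/38149 = 34113/((7*(-1/50))) + 20309/38149 = 34113/(-7/50) + 20309/38149 = 34113*(-50/7) + 20309/38149 = -1705650/7 + 20309/38149 = -65068699687/267043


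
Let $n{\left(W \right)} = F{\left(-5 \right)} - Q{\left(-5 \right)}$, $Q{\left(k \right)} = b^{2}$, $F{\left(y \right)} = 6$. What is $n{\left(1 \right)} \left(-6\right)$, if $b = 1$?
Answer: $-30$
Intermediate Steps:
$Q{\left(k \right)} = 1$ ($Q{\left(k \right)} = 1^{2} = 1$)
$n{\left(W \right)} = 5$ ($n{\left(W \right)} = 6 - 1 = 5$)
$n{\left(1 \right)} \left(-6\right) = 5 \left(-6\right) = -30$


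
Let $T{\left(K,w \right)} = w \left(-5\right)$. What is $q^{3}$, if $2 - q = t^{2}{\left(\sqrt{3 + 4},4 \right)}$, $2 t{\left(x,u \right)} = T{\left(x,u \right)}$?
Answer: $-941192$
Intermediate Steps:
$T{\left(K,w \right)} = - 5 w$
$t{\left(x,u \right)} = - \frac{5 u}{2}$ ($t{\left(x,u \right)} = \frac{\left(-5\right) u}{2} = - \frac{5 u}{2}$)
$q = -98$ ($q = 2 - \left(\left(- \frac{5}{2}\right) 4\right)^{2} = 2 - \left(-10\right)^{2} = 2 - 100 = -98$)
$q^{3} = \left(-98\right)^{3} = -941192$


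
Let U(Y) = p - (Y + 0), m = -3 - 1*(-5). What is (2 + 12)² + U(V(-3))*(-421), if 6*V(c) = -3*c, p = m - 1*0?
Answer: -29/2 ≈ -14.500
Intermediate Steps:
m = 2 (m = -3 + 5 = 2)
p = 2 (p = 2 - 1*0 = 2 + 0 = 2)
V(c) = -c/2 (V(c) = (-3*c)/6 = -c/2)
U(Y) = 2 - Y (U(Y) = 2 - (Y + 0) = 2 - Y)
(2 + 12)² + U(V(-3))*(-421) = (2 + 12)² + (2 - (-1)*(-3)/2)*(-421) = 14² + (2 - 1*3/2)*(-421) = 196 + (2 - 3/2)*(-421) = 196 + (½)*(-421) = 196 - 421/2 = -29/2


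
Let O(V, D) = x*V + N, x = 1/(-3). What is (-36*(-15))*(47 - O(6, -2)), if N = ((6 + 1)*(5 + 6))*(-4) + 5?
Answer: 190080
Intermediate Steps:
x = -⅓ (x = 1*(-⅓) = -⅓ ≈ -0.33333)
N = -303 (N = (7*11)*(-4) + 5 = 77*(-4) + 5 = -308 + 5 = -303)
O(V, D) = -303 - V/3 (O(V, D) = -V/3 - 303 = -303 - V/3)
(-36*(-15))*(47 - O(6, -2)) = (-36*(-15))*(47 - (-303 - ⅓*6)) = 540*(47 - (-303 - 2)) = 540*(47 - 1*(-305)) = 540*(47 + 305) = 540*352 = 190080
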